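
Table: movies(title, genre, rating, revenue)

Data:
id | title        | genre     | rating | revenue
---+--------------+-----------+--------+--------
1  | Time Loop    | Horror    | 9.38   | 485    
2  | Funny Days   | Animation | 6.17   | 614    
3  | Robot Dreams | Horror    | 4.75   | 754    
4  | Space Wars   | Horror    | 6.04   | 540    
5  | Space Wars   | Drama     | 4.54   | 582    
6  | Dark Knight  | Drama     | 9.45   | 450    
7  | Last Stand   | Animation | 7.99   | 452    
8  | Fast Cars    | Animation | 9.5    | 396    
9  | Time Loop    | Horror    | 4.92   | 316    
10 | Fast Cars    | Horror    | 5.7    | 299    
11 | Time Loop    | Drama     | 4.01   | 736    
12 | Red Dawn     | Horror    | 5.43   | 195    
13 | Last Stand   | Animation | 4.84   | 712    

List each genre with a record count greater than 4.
SELECT genre, COUNT(*) as cnt
FROM movies
GROUP BY genre
HAVING COUNT(*) > 4

Result:
  Horror: 6

Note: HAVING filters groups after aggregation, WHERE filters rows before.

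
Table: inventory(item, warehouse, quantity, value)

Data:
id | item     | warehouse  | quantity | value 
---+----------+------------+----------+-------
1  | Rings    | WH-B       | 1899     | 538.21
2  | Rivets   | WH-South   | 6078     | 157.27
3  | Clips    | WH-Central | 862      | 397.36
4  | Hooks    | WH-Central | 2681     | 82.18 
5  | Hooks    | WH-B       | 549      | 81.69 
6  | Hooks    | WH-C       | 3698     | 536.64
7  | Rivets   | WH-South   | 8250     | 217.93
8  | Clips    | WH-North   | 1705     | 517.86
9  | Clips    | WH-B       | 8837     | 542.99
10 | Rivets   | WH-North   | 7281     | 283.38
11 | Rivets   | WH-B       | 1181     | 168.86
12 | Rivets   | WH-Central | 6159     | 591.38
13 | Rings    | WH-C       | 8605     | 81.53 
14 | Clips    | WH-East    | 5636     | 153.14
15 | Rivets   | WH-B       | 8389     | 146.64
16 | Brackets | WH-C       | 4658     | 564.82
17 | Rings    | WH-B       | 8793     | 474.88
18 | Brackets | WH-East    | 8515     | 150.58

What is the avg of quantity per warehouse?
SELECT warehouse, AVG(quantity) as result
FROM inventory
GROUP BY warehouse

Result:
  WH-B: 4941.33
  WH-C: 5653.67
  WH-Central: 3234.00
  WH-East: 7075.50
  WH-North: 4493.00
  WH-South: 7164.00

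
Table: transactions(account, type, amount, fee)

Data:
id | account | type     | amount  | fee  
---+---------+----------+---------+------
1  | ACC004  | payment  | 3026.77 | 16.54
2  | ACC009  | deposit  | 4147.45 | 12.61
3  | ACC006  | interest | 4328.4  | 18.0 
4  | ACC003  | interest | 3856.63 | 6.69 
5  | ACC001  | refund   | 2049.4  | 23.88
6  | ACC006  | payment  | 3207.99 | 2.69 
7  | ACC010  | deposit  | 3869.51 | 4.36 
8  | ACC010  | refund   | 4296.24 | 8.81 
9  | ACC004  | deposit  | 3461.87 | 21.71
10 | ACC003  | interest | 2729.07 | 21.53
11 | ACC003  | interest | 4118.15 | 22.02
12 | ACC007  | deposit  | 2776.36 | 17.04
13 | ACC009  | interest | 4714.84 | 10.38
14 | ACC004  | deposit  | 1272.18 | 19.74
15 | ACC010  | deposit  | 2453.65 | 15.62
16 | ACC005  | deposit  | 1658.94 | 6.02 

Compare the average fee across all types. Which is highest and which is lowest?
SELECT type, AVG(fee)
FROM transactions
GROUP BY type
ORDER BY AVG(fee)

All groups:
  payment: 9.62
  deposit: 13.87
  interest: 15.72
  refund: 16.35

Highest: refund (16.35)
Lowest: payment (9.62)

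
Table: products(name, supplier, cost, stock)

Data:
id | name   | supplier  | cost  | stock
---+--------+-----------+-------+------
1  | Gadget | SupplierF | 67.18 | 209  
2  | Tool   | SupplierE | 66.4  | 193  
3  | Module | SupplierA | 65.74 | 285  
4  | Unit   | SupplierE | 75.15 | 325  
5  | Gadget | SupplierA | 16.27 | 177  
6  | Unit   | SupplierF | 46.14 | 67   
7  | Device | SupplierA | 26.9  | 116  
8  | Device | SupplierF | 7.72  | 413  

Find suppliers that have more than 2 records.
SELECT supplier, COUNT(*) as cnt
FROM products
GROUP BY supplier
HAVING COUNT(*) > 2

Result:
  SupplierA: 3
  SupplierF: 3

Note: HAVING filters groups after aggregation, WHERE filters rows before.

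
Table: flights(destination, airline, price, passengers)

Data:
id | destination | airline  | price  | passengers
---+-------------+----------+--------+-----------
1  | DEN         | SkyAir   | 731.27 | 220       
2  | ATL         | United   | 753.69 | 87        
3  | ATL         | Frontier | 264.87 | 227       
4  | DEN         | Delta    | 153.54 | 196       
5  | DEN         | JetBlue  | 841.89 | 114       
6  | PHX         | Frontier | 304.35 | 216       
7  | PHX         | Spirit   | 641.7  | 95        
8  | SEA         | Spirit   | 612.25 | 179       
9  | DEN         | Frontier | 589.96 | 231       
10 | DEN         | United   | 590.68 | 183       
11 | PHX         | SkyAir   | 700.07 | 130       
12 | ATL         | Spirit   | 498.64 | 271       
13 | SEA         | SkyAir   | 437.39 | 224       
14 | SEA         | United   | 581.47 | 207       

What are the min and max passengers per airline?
SELECT airline, MIN(passengers), MAX(passengers)
FROM flights
GROUP BY airline

Result:
  Delta: min=196, max=196
  Frontier: min=216, max=231
  JetBlue: min=114, max=114
  SkyAir: min=130, max=224
  Spirit: min=95, max=271
  United: min=87, max=207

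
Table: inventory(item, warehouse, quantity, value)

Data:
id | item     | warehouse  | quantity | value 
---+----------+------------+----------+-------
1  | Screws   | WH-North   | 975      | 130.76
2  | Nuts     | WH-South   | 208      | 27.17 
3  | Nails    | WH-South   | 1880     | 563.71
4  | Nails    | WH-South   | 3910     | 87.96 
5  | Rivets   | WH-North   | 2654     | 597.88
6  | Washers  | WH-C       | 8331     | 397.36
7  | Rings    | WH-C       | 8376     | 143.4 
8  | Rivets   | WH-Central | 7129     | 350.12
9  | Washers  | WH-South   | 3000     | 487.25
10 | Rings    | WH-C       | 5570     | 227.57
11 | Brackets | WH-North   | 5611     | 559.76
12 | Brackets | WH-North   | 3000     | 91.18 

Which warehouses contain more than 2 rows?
SELECT warehouse, COUNT(*) as cnt
FROM inventory
GROUP BY warehouse
HAVING COUNT(*) > 2

Result:
  WH-C: 3
  WH-North: 4
  WH-South: 4

Note: HAVING filters groups after aggregation, WHERE filters rows before.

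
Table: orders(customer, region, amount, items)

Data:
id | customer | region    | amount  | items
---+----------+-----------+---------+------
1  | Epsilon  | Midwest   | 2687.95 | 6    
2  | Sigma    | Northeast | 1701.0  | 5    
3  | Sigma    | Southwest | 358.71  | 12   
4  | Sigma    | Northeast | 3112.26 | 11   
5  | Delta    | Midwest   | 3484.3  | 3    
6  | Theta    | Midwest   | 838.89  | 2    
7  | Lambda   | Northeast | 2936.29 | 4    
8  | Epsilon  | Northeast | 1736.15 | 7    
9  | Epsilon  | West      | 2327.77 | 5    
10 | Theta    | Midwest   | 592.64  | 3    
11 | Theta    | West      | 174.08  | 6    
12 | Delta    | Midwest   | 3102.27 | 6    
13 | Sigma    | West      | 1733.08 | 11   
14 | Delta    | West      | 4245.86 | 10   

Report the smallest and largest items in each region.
SELECT region, MIN(items), MAX(items)
FROM orders
GROUP BY region

Result:
  Midwest: min=2, max=6
  Northeast: min=4, max=11
  Southwest: min=12, max=12
  West: min=5, max=11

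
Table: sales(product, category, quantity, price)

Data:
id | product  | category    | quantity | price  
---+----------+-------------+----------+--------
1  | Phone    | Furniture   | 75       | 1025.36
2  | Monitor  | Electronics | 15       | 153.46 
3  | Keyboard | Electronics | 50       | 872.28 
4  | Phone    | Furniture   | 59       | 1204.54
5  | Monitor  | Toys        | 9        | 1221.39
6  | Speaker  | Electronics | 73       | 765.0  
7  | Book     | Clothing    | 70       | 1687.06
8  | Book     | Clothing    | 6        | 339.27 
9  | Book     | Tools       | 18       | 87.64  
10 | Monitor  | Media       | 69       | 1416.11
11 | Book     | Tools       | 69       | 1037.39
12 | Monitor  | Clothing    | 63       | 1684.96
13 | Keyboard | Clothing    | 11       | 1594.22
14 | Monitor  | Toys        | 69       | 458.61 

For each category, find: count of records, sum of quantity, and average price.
SELECT category,
       COUNT(*) as cnt,
       SUM(quantity) as total_quantity,
       AVG(price) as avg_price
FROM sales
GROUP BY category

Result:
  Clothing: 4 records, 150 total quantity, 1326.38 avg price
  Electronics: 3 records, 138 total quantity, 596.91 avg price
  Furniture: 2 records, 134 total quantity, 1114.95 avg price
  Media: 1 records, 69 total quantity, 1416.11 avg price
  Tools: 2 records, 87 total quantity, 562.52 avg price
  Toys: 2 records, 78 total quantity, 840.00 avg price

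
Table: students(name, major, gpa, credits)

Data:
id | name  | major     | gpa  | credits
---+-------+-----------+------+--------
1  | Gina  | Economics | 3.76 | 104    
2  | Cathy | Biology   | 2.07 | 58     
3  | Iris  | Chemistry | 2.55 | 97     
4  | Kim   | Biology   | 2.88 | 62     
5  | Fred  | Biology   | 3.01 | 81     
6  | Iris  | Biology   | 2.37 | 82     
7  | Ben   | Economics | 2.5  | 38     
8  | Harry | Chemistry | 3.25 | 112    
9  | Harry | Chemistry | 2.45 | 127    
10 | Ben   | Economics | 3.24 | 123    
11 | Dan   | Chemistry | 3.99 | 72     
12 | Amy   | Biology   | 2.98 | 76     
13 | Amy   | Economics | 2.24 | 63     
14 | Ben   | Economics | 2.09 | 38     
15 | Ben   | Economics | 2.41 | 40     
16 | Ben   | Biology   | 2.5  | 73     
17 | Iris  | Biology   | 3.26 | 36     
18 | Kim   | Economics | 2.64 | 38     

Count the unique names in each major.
SELECT major, COUNT(DISTINCT name)
FROM students
GROUP BY major

Result:
  Biology: 6 distinct
  Chemistry: 3 distinct
  Economics: 4 distinct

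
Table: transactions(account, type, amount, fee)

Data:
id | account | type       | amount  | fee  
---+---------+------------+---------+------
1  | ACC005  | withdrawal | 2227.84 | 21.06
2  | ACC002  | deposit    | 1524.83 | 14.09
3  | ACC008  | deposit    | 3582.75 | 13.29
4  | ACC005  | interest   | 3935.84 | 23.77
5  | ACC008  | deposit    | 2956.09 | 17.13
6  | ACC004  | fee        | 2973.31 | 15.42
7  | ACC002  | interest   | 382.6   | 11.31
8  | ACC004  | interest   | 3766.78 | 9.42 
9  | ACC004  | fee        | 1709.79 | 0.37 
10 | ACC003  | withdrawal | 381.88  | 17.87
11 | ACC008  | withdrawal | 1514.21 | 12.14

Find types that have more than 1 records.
SELECT type, COUNT(*) as cnt
FROM transactions
GROUP BY type
HAVING COUNT(*) > 1

Result:
  deposit: 3
  fee: 2
  interest: 3
  withdrawal: 3

Note: HAVING filters groups after aggregation, WHERE filters rows before.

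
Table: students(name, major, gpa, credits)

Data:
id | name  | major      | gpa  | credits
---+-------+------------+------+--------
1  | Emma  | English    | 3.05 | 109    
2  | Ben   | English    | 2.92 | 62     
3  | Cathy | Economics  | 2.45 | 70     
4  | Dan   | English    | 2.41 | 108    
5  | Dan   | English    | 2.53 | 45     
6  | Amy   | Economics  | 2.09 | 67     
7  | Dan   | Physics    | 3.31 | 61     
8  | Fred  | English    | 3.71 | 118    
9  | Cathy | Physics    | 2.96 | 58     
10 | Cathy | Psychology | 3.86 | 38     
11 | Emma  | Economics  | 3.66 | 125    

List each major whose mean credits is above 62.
SELECT major, AVG(credits)
FROM students
GROUP BY major
HAVING AVG(credits) > 62

Result:
  Economics: avg=87.33
  English: avg=88.40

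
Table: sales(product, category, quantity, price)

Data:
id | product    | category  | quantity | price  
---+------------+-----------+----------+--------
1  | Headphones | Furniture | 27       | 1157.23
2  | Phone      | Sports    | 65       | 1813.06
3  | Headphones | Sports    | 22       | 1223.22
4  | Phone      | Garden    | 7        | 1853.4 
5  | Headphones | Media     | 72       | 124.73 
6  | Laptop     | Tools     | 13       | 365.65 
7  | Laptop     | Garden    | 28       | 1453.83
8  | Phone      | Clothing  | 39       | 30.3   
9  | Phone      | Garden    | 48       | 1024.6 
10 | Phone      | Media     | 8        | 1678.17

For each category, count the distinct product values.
SELECT category, COUNT(DISTINCT product)
FROM sales
GROUP BY category

Result:
  Clothing: 1 distinct
  Furniture: 1 distinct
  Garden: 2 distinct
  Media: 2 distinct
  Sports: 2 distinct
  Tools: 1 distinct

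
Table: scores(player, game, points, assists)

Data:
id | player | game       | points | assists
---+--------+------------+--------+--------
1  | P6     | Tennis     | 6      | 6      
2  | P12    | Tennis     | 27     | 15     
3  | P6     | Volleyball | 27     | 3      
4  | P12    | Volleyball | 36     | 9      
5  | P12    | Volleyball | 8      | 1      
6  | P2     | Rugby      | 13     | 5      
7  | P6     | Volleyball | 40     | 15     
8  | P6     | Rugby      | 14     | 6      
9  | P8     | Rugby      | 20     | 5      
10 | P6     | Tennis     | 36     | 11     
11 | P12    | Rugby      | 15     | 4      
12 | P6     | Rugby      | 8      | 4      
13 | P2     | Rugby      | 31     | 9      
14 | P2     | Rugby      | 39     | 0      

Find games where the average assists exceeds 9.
SELECT game, AVG(assists)
FROM scores
GROUP BY game
HAVING AVG(assists) > 9

Result:
  Tennis: avg=10.67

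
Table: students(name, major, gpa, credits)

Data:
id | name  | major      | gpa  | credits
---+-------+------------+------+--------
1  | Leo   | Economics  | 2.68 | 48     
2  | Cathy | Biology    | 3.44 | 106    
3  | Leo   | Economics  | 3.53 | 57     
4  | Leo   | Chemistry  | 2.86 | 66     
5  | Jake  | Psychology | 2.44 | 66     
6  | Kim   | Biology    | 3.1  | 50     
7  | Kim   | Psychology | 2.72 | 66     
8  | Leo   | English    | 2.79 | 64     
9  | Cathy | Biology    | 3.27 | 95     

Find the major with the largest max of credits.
SELECT major, MAX(credits) as val
FROM students
GROUP BY major
ORDER BY val DESC
LIMIT 1

Result: Biology with max(credits) = 106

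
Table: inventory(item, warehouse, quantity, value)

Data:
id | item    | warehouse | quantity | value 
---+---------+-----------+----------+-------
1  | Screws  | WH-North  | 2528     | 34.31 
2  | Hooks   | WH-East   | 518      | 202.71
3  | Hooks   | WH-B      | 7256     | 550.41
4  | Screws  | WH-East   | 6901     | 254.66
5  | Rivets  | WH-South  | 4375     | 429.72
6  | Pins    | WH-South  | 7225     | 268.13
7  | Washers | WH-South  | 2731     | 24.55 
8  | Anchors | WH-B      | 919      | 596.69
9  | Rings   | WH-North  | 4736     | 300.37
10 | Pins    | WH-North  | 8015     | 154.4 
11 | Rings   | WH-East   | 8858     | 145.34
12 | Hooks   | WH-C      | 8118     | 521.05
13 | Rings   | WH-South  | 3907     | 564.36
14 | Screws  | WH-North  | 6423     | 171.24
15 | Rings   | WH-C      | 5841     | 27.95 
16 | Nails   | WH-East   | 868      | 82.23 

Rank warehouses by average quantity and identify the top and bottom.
SELECT warehouse, AVG(quantity)
FROM inventory
GROUP BY warehouse
ORDER BY AVG(quantity)

All groups:
  WH-B: 4087.50
  WH-East: 4286.25
  WH-South: 4559.50
  WH-North: 5425.50
  WH-C: 6979.50

Highest: WH-C (6979.50)
Lowest: WH-B (4087.50)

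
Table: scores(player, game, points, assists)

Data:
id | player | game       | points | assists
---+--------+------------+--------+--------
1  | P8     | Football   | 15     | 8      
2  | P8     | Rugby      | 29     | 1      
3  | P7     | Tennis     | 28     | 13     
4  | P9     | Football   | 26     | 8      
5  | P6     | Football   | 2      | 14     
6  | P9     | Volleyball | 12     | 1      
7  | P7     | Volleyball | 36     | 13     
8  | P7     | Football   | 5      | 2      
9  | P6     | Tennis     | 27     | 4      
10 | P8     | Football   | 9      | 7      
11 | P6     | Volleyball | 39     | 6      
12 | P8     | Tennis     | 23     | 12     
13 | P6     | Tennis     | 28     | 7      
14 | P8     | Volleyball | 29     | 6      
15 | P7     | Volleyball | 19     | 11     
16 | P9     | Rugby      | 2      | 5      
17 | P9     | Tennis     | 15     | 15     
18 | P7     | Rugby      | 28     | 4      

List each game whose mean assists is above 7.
SELECT game, AVG(assists)
FROM scores
GROUP BY game
HAVING AVG(assists) > 7

Result:
  Football: avg=7.80
  Tennis: avg=10.20
  Volleyball: avg=7.40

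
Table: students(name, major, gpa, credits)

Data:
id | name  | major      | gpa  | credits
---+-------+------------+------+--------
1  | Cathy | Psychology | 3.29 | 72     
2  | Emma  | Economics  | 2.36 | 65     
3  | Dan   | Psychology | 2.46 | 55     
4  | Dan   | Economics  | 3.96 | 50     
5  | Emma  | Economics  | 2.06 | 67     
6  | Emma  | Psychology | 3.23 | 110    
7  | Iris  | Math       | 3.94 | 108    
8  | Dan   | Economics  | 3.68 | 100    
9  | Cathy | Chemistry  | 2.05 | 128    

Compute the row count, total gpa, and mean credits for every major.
SELECT major,
       COUNT(*) as cnt,
       SUM(gpa) as total_gpa,
       AVG(credits) as avg_credits
FROM students
GROUP BY major

Result:
  Chemistry: 1 records, 2.05 total gpa, 128.00 avg credits
  Economics: 4 records, 12.06 total gpa, 70.50 avg credits
  Math: 1 records, 3.94 total gpa, 108.00 avg credits
  Psychology: 3 records, 8.98 total gpa, 79.00 avg credits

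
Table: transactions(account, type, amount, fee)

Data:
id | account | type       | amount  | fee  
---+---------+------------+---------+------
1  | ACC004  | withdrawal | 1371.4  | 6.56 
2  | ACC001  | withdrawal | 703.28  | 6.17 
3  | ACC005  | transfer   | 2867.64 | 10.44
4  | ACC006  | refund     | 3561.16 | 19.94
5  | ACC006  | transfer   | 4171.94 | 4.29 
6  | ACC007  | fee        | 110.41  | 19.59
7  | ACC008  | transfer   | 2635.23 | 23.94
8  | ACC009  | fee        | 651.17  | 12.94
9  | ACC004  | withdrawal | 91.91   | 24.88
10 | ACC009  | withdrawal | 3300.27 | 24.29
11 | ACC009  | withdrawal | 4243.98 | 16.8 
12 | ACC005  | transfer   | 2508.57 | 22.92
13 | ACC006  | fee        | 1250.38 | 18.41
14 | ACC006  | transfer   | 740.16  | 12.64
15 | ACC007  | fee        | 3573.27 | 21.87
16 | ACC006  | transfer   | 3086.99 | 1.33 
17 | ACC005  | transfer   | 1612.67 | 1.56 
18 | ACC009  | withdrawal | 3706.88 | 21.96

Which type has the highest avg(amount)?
SELECT type, AVG(amount) as val
FROM transactions
GROUP BY type
ORDER BY val DESC
LIMIT 1

Result: refund with avg(amount) = 3561.16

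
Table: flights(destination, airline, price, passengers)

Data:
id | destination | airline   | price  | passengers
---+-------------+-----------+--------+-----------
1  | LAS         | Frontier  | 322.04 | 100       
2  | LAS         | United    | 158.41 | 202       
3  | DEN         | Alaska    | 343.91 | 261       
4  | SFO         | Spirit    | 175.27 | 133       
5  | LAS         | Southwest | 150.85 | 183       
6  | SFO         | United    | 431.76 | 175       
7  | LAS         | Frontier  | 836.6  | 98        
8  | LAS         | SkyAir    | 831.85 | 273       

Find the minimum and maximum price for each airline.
SELECT airline, MIN(price), MAX(price)
FROM flights
GROUP BY airline

Result:
  Alaska: min=343.91, max=343.91
  Frontier: min=322.04, max=836.60
  SkyAir: min=831.85, max=831.85
  Southwest: min=150.85, max=150.85
  Spirit: min=175.27, max=175.27
  United: min=158.41, max=431.76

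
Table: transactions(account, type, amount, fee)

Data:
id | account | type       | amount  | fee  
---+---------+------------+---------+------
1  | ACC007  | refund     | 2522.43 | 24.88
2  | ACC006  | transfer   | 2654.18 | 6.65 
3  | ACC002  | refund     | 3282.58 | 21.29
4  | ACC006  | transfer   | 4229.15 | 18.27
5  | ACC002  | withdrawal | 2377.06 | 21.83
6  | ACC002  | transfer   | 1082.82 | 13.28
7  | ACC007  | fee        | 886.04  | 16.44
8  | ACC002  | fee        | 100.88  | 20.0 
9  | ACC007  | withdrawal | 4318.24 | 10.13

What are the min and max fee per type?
SELECT type, MIN(fee), MAX(fee)
FROM transactions
GROUP BY type

Result:
  fee: min=16.44, max=20.00
  refund: min=21.29, max=24.88
  transfer: min=6.65, max=18.27
  withdrawal: min=10.13, max=21.83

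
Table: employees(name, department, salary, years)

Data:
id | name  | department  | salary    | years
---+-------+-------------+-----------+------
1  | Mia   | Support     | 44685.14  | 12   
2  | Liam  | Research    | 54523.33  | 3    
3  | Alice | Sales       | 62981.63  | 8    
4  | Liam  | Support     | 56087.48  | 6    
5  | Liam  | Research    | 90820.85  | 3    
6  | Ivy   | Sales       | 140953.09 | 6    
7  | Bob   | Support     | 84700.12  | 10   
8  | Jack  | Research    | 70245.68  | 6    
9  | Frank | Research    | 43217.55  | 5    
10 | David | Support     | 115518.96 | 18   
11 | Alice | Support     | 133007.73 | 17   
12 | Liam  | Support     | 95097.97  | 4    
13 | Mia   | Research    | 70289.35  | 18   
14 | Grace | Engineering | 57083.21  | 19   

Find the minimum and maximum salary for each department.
SELECT department, MIN(salary), MAX(salary)
FROM employees
GROUP BY department

Result:
  Engineering: min=57083.21, max=57083.21
  Research: min=43217.55, max=90820.85
  Sales: min=62981.63, max=140953.09
  Support: min=44685.14, max=133007.73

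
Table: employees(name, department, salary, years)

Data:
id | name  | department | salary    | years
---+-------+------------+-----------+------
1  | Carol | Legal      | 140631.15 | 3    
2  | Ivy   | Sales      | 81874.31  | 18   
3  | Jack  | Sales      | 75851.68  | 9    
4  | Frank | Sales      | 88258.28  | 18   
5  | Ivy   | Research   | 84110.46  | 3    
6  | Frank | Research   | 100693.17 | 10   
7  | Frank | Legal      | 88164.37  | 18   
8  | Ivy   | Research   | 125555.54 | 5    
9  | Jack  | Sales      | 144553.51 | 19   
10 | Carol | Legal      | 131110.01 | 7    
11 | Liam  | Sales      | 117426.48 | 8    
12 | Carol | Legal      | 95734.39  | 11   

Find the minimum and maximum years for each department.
SELECT department, MIN(years), MAX(years)
FROM employees
GROUP BY department

Result:
  Legal: min=3, max=18
  Research: min=3, max=10
  Sales: min=8, max=19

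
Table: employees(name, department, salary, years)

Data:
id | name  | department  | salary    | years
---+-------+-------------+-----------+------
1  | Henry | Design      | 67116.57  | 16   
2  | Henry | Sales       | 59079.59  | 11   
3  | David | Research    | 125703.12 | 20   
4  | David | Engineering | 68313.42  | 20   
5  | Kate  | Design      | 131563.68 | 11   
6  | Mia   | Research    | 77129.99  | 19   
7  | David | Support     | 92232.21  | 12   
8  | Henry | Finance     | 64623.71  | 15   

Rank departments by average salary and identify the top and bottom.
SELECT department, AVG(salary)
FROM employees
GROUP BY department
ORDER BY AVG(salary)

All groups:
  Sales: 59079.59
  Finance: 64623.71
  Engineering: 68313.42
  Support: 92232.21
  Design: 99340.13
  Research: 101416.56

Highest: Research (101416.56)
Lowest: Sales (59079.59)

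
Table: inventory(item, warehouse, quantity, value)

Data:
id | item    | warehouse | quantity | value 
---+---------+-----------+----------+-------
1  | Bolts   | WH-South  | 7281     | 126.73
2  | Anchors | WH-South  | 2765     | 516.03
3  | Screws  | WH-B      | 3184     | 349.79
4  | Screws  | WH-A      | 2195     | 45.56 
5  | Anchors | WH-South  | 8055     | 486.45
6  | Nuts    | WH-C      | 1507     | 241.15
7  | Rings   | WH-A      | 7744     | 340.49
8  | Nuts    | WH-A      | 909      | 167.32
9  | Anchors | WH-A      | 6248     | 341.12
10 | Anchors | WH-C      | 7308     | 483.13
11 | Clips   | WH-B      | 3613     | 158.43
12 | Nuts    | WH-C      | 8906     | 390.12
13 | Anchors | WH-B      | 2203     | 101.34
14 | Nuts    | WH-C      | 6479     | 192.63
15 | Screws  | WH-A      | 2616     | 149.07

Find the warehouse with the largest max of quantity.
SELECT warehouse, MAX(quantity) as val
FROM inventory
GROUP BY warehouse
ORDER BY val DESC
LIMIT 1

Result: WH-C with max(quantity) = 8906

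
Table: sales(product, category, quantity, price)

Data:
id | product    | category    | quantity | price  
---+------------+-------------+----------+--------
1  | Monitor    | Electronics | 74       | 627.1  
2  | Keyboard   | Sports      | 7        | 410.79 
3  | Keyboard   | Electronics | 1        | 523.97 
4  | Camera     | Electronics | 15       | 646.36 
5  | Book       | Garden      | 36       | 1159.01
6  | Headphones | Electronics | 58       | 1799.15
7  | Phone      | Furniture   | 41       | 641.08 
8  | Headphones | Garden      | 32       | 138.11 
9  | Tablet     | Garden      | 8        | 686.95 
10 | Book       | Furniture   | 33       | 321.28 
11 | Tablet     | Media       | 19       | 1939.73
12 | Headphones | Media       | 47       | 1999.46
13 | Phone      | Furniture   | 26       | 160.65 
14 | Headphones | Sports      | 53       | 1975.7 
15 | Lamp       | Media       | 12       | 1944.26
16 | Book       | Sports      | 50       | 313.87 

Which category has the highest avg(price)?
SELECT category, AVG(price) as val
FROM sales
GROUP BY category
ORDER BY val DESC
LIMIT 1

Result: Media with avg(price) = 1961.15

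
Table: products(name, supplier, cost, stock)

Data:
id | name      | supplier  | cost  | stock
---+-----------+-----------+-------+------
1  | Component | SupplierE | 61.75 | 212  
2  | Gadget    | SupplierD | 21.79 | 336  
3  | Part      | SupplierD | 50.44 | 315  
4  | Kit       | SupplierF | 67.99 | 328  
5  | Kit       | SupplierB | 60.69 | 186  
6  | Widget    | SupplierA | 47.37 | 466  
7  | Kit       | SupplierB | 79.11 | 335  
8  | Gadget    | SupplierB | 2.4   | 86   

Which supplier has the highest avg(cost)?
SELECT supplier, AVG(cost) as val
FROM products
GROUP BY supplier
ORDER BY val DESC
LIMIT 1

Result: SupplierF with avg(cost) = 67.99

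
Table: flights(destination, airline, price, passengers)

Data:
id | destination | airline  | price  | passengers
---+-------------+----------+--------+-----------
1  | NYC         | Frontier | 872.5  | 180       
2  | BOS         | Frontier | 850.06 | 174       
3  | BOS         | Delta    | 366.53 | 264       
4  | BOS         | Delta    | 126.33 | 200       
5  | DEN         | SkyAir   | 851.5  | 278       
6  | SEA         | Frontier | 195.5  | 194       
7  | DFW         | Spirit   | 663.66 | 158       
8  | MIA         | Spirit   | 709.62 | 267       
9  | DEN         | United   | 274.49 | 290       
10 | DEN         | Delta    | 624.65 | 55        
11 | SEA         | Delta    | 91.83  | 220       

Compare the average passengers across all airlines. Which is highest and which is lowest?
SELECT airline, AVG(passengers)
FROM flights
GROUP BY airline
ORDER BY AVG(passengers)

All groups:
  Frontier: 182.67
  Delta: 184.75
  Spirit: 212.50
  SkyAir: 278.00
  United: 290.00

Highest: United (290.00)
Lowest: Frontier (182.67)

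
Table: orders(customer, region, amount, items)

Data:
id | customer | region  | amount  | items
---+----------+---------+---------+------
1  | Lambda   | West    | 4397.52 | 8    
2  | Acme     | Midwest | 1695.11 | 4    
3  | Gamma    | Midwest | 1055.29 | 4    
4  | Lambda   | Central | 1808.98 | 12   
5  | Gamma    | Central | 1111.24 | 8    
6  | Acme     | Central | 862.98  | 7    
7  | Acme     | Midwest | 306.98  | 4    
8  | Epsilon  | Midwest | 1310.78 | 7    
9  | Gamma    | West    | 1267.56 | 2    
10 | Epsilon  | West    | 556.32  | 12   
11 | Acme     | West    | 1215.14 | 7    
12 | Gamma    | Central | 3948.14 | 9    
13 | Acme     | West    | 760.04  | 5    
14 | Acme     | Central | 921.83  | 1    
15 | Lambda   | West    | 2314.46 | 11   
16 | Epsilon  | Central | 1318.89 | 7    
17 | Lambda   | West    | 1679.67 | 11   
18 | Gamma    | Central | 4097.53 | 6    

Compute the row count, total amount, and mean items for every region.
SELECT region,
       COUNT(*) as cnt,
       SUM(amount) as total_amount,
       AVG(items) as avg_items
FROM orders
GROUP BY region

Result:
  Central: 7 records, 14069.59 total amount, 7.14 avg items
  Midwest: 4 records, 4368.16 total amount, 4.75 avg items
  West: 7 records, 12190.71 total amount, 8.00 avg items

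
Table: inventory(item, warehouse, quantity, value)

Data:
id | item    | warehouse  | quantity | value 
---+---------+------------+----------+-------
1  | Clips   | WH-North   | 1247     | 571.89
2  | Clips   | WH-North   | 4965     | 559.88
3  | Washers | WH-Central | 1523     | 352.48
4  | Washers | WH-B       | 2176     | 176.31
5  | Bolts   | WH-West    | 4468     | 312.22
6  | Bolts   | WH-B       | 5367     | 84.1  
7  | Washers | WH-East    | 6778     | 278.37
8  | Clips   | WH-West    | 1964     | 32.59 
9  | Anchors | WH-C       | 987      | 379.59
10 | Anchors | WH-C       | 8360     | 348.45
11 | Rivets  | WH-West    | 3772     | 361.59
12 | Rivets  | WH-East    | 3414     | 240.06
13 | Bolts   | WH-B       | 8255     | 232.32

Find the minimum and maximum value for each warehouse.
SELECT warehouse, MIN(value), MAX(value)
FROM inventory
GROUP BY warehouse

Result:
  WH-B: min=84.10, max=232.32
  WH-C: min=348.45, max=379.59
  WH-Central: min=352.48, max=352.48
  WH-East: min=240.06, max=278.37
  WH-North: min=559.88, max=571.89
  WH-West: min=32.59, max=361.59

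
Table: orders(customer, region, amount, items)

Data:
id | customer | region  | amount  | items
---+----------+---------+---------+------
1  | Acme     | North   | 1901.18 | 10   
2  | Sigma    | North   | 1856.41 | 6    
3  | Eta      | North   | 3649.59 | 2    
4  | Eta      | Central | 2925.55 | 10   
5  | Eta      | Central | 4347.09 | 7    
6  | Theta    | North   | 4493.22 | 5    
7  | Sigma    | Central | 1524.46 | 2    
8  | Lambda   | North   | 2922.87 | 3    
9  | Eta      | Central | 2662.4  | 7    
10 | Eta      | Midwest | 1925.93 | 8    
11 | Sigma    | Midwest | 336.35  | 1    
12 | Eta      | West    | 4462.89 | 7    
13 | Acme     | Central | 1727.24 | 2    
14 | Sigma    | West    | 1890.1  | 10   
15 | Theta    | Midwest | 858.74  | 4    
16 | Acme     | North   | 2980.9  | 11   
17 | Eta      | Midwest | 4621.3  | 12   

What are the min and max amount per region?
SELECT region, MIN(amount), MAX(amount)
FROM orders
GROUP BY region

Result:
  Central: min=1524.46, max=4347.09
  Midwest: min=336.35, max=4621.30
  North: min=1856.41, max=4493.22
  West: min=1890.10, max=4462.89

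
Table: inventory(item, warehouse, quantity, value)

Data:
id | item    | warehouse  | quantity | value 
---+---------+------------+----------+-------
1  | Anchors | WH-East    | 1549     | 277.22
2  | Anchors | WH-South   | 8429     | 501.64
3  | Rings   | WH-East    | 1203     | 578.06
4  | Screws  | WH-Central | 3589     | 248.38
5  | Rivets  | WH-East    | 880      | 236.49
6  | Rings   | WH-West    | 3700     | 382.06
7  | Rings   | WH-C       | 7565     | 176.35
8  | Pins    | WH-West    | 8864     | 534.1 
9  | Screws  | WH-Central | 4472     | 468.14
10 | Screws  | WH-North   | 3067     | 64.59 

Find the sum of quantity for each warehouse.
SELECT warehouse, SUM(quantity) as result
FROM inventory
GROUP BY warehouse

Result:
  WH-C: 7565
  WH-Central: 8061
  WH-East: 3632
  WH-North: 3067
  WH-South: 8429
  WH-West: 12564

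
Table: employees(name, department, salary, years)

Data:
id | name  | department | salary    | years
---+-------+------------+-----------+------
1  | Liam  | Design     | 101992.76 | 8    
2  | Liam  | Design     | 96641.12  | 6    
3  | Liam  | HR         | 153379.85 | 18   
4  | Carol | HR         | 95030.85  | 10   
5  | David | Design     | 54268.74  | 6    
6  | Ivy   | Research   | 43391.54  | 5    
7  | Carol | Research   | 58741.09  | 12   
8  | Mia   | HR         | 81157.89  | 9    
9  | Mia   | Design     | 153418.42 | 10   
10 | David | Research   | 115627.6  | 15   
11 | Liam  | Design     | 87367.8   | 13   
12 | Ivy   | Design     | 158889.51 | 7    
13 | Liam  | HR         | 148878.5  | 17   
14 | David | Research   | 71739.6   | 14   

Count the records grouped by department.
SELECT department, COUNT(*) as count
FROM employees
GROUP BY department

Result:
  Design: 6
  HR: 4
  Research: 4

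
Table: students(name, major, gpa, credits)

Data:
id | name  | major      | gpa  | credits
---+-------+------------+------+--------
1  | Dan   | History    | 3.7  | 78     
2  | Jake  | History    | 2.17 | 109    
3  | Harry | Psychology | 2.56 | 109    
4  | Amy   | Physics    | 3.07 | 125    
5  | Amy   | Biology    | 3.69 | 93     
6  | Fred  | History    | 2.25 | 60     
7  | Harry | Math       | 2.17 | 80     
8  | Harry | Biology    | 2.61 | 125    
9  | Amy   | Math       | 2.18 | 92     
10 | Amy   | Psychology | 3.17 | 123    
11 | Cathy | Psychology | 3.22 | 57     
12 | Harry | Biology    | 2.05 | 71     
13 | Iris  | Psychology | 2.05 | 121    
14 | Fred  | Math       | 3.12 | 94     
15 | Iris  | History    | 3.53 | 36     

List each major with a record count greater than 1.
SELECT major, COUNT(*) as cnt
FROM students
GROUP BY major
HAVING COUNT(*) > 1

Result:
  Biology: 3
  History: 4
  Math: 3
  Psychology: 4

Note: HAVING filters groups after aggregation, WHERE filters rows before.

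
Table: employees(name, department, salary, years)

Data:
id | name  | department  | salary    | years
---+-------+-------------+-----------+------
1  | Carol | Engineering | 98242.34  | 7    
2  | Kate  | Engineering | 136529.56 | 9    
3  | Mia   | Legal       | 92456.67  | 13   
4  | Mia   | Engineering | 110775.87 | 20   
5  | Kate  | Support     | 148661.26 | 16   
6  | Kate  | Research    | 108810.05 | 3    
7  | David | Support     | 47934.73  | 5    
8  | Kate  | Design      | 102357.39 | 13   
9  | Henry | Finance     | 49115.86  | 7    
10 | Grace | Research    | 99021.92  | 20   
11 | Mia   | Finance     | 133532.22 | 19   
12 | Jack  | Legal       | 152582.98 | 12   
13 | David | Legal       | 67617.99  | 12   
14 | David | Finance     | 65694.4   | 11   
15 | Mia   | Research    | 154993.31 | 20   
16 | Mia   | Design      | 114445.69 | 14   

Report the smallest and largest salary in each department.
SELECT department, MIN(salary), MAX(salary)
FROM employees
GROUP BY department

Result:
  Design: min=102357.39, max=114445.69
  Engineering: min=98242.34, max=136529.56
  Finance: min=49115.86, max=133532.22
  Legal: min=67617.99, max=152582.98
  Research: min=99021.92, max=154993.31
  Support: min=47934.73, max=148661.26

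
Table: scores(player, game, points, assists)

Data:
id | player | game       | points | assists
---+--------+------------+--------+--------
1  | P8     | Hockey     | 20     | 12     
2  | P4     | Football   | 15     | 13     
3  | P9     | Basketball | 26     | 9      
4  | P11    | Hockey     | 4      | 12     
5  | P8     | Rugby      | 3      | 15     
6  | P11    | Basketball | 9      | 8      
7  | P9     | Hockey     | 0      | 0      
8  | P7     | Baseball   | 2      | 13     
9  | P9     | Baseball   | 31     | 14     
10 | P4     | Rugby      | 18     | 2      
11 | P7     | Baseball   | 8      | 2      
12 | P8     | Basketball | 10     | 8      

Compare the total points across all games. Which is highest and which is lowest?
SELECT game, SUM(points)
FROM scores
GROUP BY game
ORDER BY SUM(points)

All groups:
  Football: 15
  Rugby: 21
  Hockey: 24
  Baseball: 41
  Basketball: 45

Highest: Basketball (45)
Lowest: Football (15)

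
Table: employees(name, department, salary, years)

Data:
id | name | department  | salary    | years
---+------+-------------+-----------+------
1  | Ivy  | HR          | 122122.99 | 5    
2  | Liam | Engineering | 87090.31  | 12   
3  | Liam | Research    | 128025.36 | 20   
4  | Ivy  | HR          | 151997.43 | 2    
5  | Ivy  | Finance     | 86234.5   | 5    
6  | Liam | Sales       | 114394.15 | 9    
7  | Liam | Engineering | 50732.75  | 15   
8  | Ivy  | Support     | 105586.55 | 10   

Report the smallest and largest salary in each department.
SELECT department, MIN(salary), MAX(salary)
FROM employees
GROUP BY department

Result:
  Engineering: min=50732.75, max=87090.31
  Finance: min=86234.50, max=86234.50
  HR: min=122122.99, max=151997.43
  Research: min=128025.36, max=128025.36
  Sales: min=114394.15, max=114394.15
  Support: min=105586.55, max=105586.55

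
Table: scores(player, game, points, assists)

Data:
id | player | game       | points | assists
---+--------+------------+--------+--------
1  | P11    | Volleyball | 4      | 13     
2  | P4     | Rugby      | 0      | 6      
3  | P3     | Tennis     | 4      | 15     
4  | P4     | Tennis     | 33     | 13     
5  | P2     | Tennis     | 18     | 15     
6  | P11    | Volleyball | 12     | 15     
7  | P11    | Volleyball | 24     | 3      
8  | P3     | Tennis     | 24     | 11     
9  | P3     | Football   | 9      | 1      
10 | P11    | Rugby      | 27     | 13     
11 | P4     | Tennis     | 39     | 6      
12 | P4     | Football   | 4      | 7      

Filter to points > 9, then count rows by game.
SELECT game, COUNT(*)
FROM scores
WHERE points > 9
GROUP BY game

Note: WHERE filters rows before grouping.

Result:
  Rugby: 1
  Tennis: 4
  Volleyball: 2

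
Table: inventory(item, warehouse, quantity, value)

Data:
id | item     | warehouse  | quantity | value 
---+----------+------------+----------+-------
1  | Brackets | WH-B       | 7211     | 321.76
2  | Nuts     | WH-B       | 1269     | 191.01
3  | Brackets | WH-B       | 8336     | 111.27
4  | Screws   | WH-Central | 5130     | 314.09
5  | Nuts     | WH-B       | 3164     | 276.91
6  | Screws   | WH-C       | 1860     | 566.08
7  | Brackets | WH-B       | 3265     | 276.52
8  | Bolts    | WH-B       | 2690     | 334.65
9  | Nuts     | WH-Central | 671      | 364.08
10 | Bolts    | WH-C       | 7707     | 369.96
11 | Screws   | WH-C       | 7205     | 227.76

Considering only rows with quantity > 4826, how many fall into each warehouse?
SELECT warehouse, COUNT(*)
FROM inventory
WHERE quantity > 4826
GROUP BY warehouse

Note: WHERE filters rows before grouping.

Result:
  WH-B: 2
  WH-C: 2
  WH-Central: 1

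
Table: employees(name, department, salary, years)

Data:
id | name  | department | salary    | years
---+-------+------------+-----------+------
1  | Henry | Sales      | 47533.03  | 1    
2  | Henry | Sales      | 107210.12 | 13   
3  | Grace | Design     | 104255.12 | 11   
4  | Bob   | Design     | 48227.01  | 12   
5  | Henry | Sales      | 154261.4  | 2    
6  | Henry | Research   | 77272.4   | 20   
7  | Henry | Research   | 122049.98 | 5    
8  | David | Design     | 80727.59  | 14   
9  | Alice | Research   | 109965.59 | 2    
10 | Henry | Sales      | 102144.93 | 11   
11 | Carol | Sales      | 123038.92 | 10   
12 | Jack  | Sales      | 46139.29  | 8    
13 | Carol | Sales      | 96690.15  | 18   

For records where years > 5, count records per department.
SELECT department, COUNT(*)
FROM employees
WHERE years > 5
GROUP BY department

Note: WHERE filters rows before grouping.

Result:
  Design: 3
  Research: 1
  Sales: 5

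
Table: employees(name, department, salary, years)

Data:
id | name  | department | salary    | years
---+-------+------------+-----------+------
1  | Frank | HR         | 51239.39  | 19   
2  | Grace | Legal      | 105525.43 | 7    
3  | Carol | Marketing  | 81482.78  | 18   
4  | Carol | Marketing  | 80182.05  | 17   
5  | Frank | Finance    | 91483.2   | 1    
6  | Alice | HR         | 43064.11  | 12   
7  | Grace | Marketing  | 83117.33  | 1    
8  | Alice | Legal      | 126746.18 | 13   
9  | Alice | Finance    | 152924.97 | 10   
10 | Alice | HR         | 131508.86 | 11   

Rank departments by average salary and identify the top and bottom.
SELECT department, AVG(salary)
FROM employees
GROUP BY department
ORDER BY AVG(salary)

All groups:
  HR: 75270.79
  Marketing: 81594.05
  Legal: 116135.81
  Finance: 122204.09

Highest: Finance (122204.09)
Lowest: HR (75270.79)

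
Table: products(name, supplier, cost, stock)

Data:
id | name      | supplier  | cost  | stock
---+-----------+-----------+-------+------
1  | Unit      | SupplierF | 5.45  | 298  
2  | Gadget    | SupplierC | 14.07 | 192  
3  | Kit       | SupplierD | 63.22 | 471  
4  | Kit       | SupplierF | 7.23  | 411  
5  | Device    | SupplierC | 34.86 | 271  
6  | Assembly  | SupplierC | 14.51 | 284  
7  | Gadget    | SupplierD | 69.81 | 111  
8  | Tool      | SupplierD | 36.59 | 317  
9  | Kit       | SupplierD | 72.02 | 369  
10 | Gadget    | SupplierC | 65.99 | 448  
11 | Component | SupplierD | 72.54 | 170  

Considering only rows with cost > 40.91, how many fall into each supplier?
SELECT supplier, COUNT(*)
FROM products
WHERE cost > 40.91
GROUP BY supplier

Note: WHERE filters rows before grouping.

Result:
  SupplierC: 1
  SupplierD: 4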